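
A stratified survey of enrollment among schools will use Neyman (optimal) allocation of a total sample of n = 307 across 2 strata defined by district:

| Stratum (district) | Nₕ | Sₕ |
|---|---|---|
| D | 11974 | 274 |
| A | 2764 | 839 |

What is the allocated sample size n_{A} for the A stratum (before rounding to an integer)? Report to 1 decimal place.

127.1

Neyman allocation: nₕ = n·NₕSₕ / Σⱼ NⱼSⱼ.
Σ NⱼSⱼ = 11974·274 + 2764·839 = 5.599872 × 10^6.
n_{A} = 307·2764·839 / (5.599872 × 10^6) = 127.1.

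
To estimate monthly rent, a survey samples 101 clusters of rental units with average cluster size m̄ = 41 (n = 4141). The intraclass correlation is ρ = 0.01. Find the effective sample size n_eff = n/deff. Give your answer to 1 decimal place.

2957.9

deff = 1 + (41 − 1)·0.01 = 1 + 0.4 = 1.4.
n_eff = 4141 / 1.4 = 2957.9.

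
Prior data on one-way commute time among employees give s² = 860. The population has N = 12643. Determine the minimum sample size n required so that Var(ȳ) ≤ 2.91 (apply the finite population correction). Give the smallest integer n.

Without fpc, n₀ = s²/D = 860/2.91 = 295.5326.
With fpc, (1 − n/N)·s²/n ≤ D requires n ≥ n₀/(1 + n₀/N) = 295.5326/(1 + 295.5326/12643) = 288.7823.
Rounding up, n = 289.

289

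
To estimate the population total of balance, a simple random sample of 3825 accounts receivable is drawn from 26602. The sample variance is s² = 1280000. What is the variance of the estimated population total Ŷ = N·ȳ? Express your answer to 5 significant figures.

2.0276 × 10^11

Var(Ŷ) = N²·Var(ȳ) = N²·(1 − n/N)·s²/n.
f = 3825/26602 = 0.14378618; Var(ȳ) = 0.85621382·1280000/3825 = 286.52384.
Var(Ŷ) = 26602² · 286.52384 = 2.027633 × 10^11.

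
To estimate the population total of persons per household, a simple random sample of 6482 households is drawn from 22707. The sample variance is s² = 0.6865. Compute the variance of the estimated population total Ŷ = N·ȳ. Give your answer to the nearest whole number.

39019

Var(Ŷ) = N²·Var(ȳ) = N²·(1 − n/N)·s²/n.
f = 6482/22707 = 0.28546263; Var(ȳ) = 0.71453737·0.6865/6482 = 7.5675702 × 10^-5.
Var(Ŷ) = 22707² · (7.5675702 × 10^-5) = 39018.986.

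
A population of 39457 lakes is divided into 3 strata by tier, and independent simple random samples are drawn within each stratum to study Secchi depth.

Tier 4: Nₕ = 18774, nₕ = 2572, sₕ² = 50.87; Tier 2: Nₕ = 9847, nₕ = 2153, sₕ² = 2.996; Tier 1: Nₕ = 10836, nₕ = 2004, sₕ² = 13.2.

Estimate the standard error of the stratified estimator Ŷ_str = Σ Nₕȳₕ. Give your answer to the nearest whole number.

2598

Var(Ŷ_str) = Σₕ Nₕ²(1 − fₕ)sₕ²/nₕ.
Tier 4: 18774²·(1 − 2572/18774)·50.87/2572 = 6.0161162 × 10^6.
Tier 2: 9847²·(1 − 2153/9847)·2.996/2153 = 105427.5.
Tier 1: 10836²·(1 − 2004/10836)·13.2/2004 = 630382.68.
Sum = 6.7519264 × 10^6.
SE = √(6.7519264 × 10^6) = 2598.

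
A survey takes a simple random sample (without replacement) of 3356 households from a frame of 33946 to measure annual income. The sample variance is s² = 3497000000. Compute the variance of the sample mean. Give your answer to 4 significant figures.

Under SRS without replacement, Var(ȳ) = (1 − f)·s²/n with f = n/N = 3356/33946 = 0.09886290.
Var(ȳ) = (1 − 0.09886290)·3497000000/3356 = 0.90113710·1.0420143 × 10^6 = 938997.75.

939000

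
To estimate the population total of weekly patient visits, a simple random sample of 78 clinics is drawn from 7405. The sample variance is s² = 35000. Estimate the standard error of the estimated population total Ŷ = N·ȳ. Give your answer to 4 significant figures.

Var(Ŷ) = N²·Var(ȳ) = N²·(1 − n/N)·s²/n.
f = 78/7405 = 0.01053342; Var(ȳ) = 0.98946658·35000/78 = 443.99141.
Var(Ŷ) = 7405² · 443.99141 = 2.4345836 × 10^10.
SE(Ŷ) = √(2.4345836 × 10^10) = 156000.

156000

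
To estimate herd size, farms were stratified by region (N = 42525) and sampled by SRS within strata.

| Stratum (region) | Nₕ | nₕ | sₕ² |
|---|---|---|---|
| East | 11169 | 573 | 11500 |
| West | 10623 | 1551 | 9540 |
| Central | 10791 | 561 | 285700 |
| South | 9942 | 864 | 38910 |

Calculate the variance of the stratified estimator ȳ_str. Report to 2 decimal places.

Var(ȳ_str) = Σₕ Wₕ²(1 − fₕ)sₕ²/nₕ with Wₕ = Nₕ/N, N = 42525.
East: Wₕ = 0.26264550; term = 0.26264550²·(1 − 0.05130271)·11500/573 = 1.3134417.
West: Wₕ = 0.24980600; term = 0.24980600²·(1 − 0.14600395)·9540/1551 = 0.32779185.
Central: Wₕ = 0.25375661; term = 0.25375661²·(1 − 0.05198777)·285700/561 = 31.088235.
South: Wₕ = 0.23379189; term = 0.23379189²·(1 − 0.08690404)·38910/864 = 2.2476194.
Sum = 34.977088.

34.98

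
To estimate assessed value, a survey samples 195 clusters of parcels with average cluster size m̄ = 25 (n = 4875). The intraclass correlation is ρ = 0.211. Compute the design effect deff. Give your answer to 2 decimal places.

6.06

deff = 1 + (25 − 1)·0.211 = 1 + 5.064 = 6.064.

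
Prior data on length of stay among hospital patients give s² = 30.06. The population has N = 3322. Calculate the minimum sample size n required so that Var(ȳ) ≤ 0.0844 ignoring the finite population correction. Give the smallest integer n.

Without fpc, n₀ = s²/D = 30.06/0.0844 = 356.1611.
Rounding up, n = 357.

357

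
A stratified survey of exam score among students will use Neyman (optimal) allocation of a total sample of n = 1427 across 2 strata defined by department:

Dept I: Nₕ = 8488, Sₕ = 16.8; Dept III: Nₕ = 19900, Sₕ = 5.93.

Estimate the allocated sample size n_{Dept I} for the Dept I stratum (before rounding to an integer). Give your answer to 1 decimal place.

780.8

Neyman allocation: nₕ = n·NₕSₕ / Σⱼ NⱼSⱼ.
Σ NⱼSⱼ = 8488·16.8 + 19900·5.93 = 260605.4.
n_{Dept I} = 1427·8488·16.8 / 260605.4 = 780.8.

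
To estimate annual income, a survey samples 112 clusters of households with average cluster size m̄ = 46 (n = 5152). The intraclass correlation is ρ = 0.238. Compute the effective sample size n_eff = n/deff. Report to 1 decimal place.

deff = 1 + (46 − 1)·0.238 = 1 + 10.71 = 11.71.
n_eff = 5152 / 11.71 = 440.0.

440.0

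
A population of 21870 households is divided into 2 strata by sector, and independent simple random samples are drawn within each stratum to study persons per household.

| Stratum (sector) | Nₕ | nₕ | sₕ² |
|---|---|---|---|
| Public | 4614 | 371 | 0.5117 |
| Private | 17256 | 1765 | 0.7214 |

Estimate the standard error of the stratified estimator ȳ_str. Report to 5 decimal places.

Var(ȳ_str) = Σₕ Wₕ²(1 − fₕ)sₕ²/nₕ with Wₕ = Nₕ/N, N = 21870.
Public: Wₕ = 0.21097394; term = 0.21097394²·(1 − 0.08040746)·0.5117/371 = 5.645398 × 10^-5.
Private: Wₕ = 0.78902606; term = 0.78902606²·(1 − 0.10228326)·0.7214/1765 = 2.2843016 × 10^-4.
Sum = 2.8488414 × 10^-4.
SE = √(2.8488414 × 10^-4) = 0.01688.

0.01688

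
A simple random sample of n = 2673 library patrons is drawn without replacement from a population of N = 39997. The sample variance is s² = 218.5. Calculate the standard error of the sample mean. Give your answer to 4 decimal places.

Under SRS without replacement, Var(ȳ) = (1 − f)·s²/n with f = n/N = 2673/39997 = 0.06683001.
Var(ȳ) = (1 − 0.06683001)·218.5/2673 = 0.93316999·0.08174336 = 0.07628045.
SE(ȳ) = √(0.07628045) = 0.2762.

0.2762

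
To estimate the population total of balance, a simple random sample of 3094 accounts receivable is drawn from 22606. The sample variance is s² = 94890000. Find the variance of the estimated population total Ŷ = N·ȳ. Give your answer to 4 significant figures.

Var(Ŷ) = N²·Var(ȳ) = N²·(1 − n/N)·s²/n.
f = 3094/22606 = 0.13686632; Var(ȳ) = 0.86313368·94890000/3094 = 26471.479.
Var(Ŷ) = 22606² · 26471.479 = 1.3527753 × 10^13.

1.353 × 10^13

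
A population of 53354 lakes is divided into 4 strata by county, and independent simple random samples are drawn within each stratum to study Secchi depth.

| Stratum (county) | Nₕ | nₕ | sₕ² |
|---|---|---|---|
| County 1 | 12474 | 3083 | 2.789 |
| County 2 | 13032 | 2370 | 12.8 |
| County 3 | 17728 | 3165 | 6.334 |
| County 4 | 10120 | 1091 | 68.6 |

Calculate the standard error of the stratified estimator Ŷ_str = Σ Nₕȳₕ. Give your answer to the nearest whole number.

2668

Var(Ŷ_str) = Σₕ Nₕ²(1 − fₕ)sₕ²/nₕ.
County 1: 12474²·(1 − 3083/12474)·2.789/3083 = 105972.35.
County 2: 13032²·(1 − 2370/13032)·12.8/2370 = 750432.05.
County 3: 17728²·(1 − 3165/17728)·6.334/3165 = 516672.01.
County 4: 10120²·(1 − 1091/10120)·68.6/1091 = 5.7453902 × 10^6.
Sum = 7.1184666 × 10^6.
SE = √(7.1184666 × 10^6) = 2668.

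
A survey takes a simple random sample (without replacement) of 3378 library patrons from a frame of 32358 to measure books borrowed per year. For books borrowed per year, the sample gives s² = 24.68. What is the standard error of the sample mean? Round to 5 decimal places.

Under SRS without replacement, Var(ȳ) = (1 − f)·s²/n with f = n/N = 3378/32358 = 0.10439459.
Var(ȳ) = (1 − 0.10439459)·24.68/3378 = 0.89560541·0.0073060983 = 0.0065433812.
SE(ȳ) = √(0.0065433812) = 0.08089.

0.08089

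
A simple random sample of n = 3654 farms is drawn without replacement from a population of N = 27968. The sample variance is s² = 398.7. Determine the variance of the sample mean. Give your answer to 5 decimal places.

0.09486

Under SRS without replacement, Var(ȳ) = (1 − f)·s²/n with f = n/N = 3654/27968 = 0.13064931.
Var(ȳ) = (1 − 0.13064931)·398.7/3654 = 0.86935069·0.1091133 = 0.094857723.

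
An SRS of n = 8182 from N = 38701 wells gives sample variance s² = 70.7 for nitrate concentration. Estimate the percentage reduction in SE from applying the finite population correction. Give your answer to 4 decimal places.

11.1977

f = n/N = 8182/38701 = 0.21141573.
SE_no-fpc = √(s²/n) = 0.092956544; SE_fpc = √((1−f)s²/n) = 0.082547519.
Ratio = √(1−f) = 0.88802268. Reduction = 100·(1 − 0.88802268) = 11.1977%.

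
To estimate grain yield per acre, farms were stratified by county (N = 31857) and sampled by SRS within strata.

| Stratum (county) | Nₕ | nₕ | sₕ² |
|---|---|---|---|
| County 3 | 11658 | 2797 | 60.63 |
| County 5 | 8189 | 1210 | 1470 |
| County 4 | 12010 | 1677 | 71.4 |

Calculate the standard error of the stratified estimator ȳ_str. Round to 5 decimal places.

Var(ȳ_str) = Σₕ Wₕ²(1 − fₕ)sₕ²/nₕ with Wₕ = Nₕ/N, N = 31857.
County 3: Wₕ = 0.36594783; term = 0.36594783²·(1 − 0.23992108)·60.63/2797 = 0.0022064401.
County 5: Wₕ = 0.25705496; term = 0.25705496²·(1 − 0.14775919)·1470/1210 = 0.068414205.
County 4: Wₕ = 0.37699721; term = 0.37699721²·(1 − 0.13963364)·71.4/1677 = 0.0052062478.
Sum = 0.075826893.
SE = √(0.075826893) = 0.27537.

0.27537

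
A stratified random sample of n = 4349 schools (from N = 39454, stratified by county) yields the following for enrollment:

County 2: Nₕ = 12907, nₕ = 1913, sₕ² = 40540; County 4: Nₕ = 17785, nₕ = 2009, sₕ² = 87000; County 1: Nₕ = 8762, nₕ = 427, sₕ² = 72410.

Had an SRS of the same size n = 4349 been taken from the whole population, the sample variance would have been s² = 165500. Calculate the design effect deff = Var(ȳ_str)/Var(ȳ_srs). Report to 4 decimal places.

0.5225

Var(ȳ_str) = Σ Wₕ²(1−fₕ)sₕ²/nₕ with Wₕ = Nₕ/39454:
  County 2: (12907/39454)²·(1−1913/12907)·40540/1913 = 1.9318248
  County 4: (17785/39454)²·(1−2009/17785)·87000/2009 = 7.8056307
  County 1: (8762/39454)²·(1−427/8762)·72410/427 = 7.9560489
  → Var(ȳ_str) = 17.693504.
Var(ȳ_srs) = (1 − 4349/39454)·165500/4349 = 33.859967.
deff = 17.693504 / 33.859967 = 0.5225.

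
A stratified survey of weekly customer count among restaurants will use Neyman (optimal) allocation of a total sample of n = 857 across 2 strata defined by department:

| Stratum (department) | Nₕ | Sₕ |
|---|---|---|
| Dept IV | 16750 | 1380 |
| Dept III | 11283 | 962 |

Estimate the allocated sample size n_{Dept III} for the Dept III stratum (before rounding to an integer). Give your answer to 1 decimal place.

Neyman allocation: nₕ = n·NₕSₕ / Σⱼ NⱼSⱼ.
Σ NⱼSⱼ = 16750·1380 + 11283·962 = 3.3969246 × 10^7.
n_{Dept III} = 857·11283·962 / (3.3969246 × 10^7) = 273.8.

273.8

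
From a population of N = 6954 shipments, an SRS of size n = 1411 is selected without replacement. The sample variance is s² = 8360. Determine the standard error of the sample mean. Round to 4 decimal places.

Under SRS without replacement, Var(ȳ) = (1 − f)·s²/n with f = n/N = 1411/6954 = 0.20290480.
Var(ȳ) = (1 − 0.20290480)·8360/1411 = 0.79709520·5.924876 = 4.7226902.
SE(ȳ) = √(4.7226902) = 2.1732.

2.1732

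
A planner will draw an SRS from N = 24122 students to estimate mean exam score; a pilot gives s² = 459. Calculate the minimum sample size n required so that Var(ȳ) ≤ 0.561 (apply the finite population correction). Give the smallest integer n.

Without fpc, n₀ = s²/D = 459/0.561 = 818.1818.
With fpc, (1 − n/N)·s²/n ≤ D requires n ≥ n₀/(1 + n₀/N) = 818.1818/(1 + 818.1818/24122) = 791.3407.
Rounding up, n = 792.

792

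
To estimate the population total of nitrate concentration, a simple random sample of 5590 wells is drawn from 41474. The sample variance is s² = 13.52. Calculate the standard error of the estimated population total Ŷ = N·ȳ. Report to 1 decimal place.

1897.2

Var(Ŷ) = N²·Var(ȳ) = N²·(1 − n/N)·s²/n.
f = 5590/41474 = 0.13478324; Var(ȳ) = 0.86521676·13.52/5590 = 0.0020926173.
Var(Ŷ) = 41474² · 0.0020926173 = 3.5994957 × 10^6.
SE(Ŷ) = √(3.5994957 × 10^6) = 1897.2.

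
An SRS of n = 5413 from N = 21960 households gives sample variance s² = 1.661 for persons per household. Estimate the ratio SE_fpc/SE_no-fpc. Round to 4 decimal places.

0.8680

f = n/N = 5413/21960 = 0.24649362.
SE_no-fpc = √(s²/n) = 0.017517245; SE_fpc = √((1−f)s²/n) = 0.0152058.
Ratio = √(1−f) = 0.86804745.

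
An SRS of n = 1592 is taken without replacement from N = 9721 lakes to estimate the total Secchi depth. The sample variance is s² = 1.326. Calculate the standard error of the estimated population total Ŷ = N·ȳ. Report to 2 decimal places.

Var(Ŷ) = N²·Var(ȳ) = N²·(1 − n/N)·s²/n.
f = 1592/9721 = 0.16376916; Var(ȳ) = 0.83623084·1.326/1592 = 6.9650885 × 10^-4.
Var(Ŷ) = 9721² · (6.9650885 × 10^-4) = 65818.583.
SE(Ŷ) = √(65818.583) = 256.55.

256.55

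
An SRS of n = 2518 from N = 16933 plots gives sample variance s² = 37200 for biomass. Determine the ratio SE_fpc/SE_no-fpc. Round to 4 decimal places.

0.9227

f = n/N = 2518/16933 = 0.14870371.
SE_no-fpc = √(s²/n) = 3.843648; SE_fpc = √((1−f)s²/n) = 3.5463694.
Ratio = √(1−f) = 0.92265719.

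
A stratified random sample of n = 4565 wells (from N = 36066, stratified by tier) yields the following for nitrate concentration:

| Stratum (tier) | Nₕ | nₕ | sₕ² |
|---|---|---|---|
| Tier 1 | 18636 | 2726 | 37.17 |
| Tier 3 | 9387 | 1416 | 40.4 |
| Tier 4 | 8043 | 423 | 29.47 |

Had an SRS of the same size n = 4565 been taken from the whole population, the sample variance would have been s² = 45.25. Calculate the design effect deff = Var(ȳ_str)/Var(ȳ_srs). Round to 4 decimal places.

0.9277

Var(ȳ_str) = Σ Wₕ²(1−fₕ)sₕ²/nₕ with Wₕ = Nₕ/36066:
  Tier 1: (18636/36066)²·(1−2726/18636)·37.17/2726 = 0.0031080903
  Tier 3: (9387/36066)²·(1−1416/9387)·40.4/1416 = 0.001641201
  Tier 4: (8043/36066)²·(1−423/8043)·29.47/423 = 0.0032825916
  → Var(ȳ_str) = 0.0080318829.
Var(ȳ_srs) = (1 − 4565/36066)·45.25/4565 = 0.0086577325.
deff = 0.0080318829 / 0.0086577325 = 0.9277.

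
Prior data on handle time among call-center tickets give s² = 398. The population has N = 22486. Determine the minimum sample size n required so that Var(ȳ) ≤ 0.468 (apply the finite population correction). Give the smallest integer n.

820

Without fpc, n₀ = s²/D = 398/0.468 = 850.4274.
With fpc, (1 − n/N)·s²/n ≤ D requires n ≥ n₀/(1 + n₀/N) = 850.4274/(1 + 850.4274/22486) = 819.4361.
Rounding up, n = 820.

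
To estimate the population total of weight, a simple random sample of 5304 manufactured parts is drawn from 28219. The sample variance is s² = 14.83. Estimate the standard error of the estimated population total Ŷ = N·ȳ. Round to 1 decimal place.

1344.6

Var(Ŷ) = N²·Var(ȳ) = N²·(1 − n/N)·s²/n.
f = 5304/28219 = 0.18795847; Var(ȳ) = 0.81204153·14.83/5304 = 0.0022704706.
Var(Ŷ) = 28219² · 0.0022704706 = 1.8080029 × 10^6.
SE(Ŷ) = √(1.8080029 × 10^6) = 1344.6.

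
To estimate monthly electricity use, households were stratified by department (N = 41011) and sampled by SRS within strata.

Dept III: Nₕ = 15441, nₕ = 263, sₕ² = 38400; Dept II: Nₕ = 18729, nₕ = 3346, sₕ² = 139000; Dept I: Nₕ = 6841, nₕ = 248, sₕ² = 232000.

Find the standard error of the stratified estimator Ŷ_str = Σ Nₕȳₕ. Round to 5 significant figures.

Var(Ŷ_str) = Σₕ Nₕ²(1 − fₕ)sₕ²/nₕ.
Dept III: 15441²·(1 − 263/15441)·38400/263 = 3.4218853 × 10^10.
Dept II: 18729²·(1 − 3346/18729)·139000/3346 = 1.1968631 × 10^10.
Dept I: 6841²·(1 − 248/6841)·232000/248 = 4.2192861 × 10^10.
Sum = 8.8380345 × 10^10.
SE = √(8.8380345 × 10^10) = 297290.

297290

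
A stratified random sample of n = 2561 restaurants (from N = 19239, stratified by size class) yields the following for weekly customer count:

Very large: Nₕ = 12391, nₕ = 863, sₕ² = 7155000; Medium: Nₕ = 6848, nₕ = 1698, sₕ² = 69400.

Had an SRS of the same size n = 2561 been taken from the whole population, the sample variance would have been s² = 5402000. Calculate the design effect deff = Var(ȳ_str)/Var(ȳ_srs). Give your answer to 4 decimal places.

1.7519

Var(ȳ_str) = Σ Wₕ²(1−fₕ)sₕ²/nₕ with Wₕ = Nₕ/19239:
  Very large: (12391/19239)²·(1−863/12391)·7155000/863 = 3199.5889
  Medium: (6848/19239)²·(1−1698/6848)·69400/1698 = 3.8942854
  → Var(ȳ_str) = 3203.4832.
Var(ȳ_srs) = (1 − 2561/19239)·5402000/2561 = 1828.5485.
deff = 3203.4832 / 1828.5485 = 1.7519.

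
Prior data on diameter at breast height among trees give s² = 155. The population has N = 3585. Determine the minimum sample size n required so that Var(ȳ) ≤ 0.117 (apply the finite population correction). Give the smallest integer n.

968

Without fpc, n₀ = s²/D = 155/0.117 = 1324.7863.
With fpc, (1 − n/N)·s²/n ≤ D requires n ≥ n₀/(1 + n₀/N) = 1324.7863/(1 + 1324.7863/3585) = 967.3250.
Rounding up, n = 968.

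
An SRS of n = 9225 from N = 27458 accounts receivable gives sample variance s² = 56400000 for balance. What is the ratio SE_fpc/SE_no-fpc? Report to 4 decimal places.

0.8149

f = n/N = 9225/27458 = 0.33596766.
SE_no-fpc = √(s²/n) = 78.190927; SE_fpc = √((1−f)s²/n) = 63.716363.
Ratio = √(1−f) = 0.81488180.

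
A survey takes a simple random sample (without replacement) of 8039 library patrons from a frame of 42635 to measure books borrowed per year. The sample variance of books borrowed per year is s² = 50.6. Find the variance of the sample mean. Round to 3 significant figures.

0.00511

Under SRS without replacement, Var(ȳ) = (1 − f)·s²/n with f = n/N = 8039/42635 = 0.18855400.
Var(ȳ) = (1 − 0.18855400)·50.6/8039 = 0.81144600·0.0062943152 = 0.0051074969.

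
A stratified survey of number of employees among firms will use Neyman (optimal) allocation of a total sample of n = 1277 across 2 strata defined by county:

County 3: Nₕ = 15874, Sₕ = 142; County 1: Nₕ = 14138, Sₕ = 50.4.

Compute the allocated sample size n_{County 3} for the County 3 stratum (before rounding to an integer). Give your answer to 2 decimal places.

Neyman allocation: nₕ = n·NₕSₕ / Σⱼ NⱼSⱼ.
Σ NⱼSⱼ = 15874·142 + 14138·50.4 = 2.9666632 × 10^6.
n_{County 3} = 1277·15874·142 / (2.9666632 × 10^6) = 970.28.

970.28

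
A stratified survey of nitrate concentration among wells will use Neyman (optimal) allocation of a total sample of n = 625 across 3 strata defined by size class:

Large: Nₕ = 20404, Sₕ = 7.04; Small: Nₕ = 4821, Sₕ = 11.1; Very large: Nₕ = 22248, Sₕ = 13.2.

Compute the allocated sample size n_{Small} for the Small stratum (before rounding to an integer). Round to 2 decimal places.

Neyman allocation: nₕ = n·NₕSₕ / Σⱼ NⱼSⱼ.
Σ NⱼSⱼ = 20404·7.04 + 4821·11.1 + 22248·13.2 = 490830.86.
n_{Small} = 625·4821·11.1 / 490830.86 = 68.14.

68.14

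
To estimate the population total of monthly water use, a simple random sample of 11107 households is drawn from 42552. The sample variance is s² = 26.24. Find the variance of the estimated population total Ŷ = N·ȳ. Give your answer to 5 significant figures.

3.1611 × 10^6

Var(Ŷ) = N²·Var(ȳ) = N²·(1 − n/N)·s²/n.
f = 11107/42552 = 0.26102181; Var(ȳ) = 0.73897819·26.24/11107 = 0.0017458168.
Var(Ŷ) = 42552² · 0.0017458168 = 3.1611028 × 10^6.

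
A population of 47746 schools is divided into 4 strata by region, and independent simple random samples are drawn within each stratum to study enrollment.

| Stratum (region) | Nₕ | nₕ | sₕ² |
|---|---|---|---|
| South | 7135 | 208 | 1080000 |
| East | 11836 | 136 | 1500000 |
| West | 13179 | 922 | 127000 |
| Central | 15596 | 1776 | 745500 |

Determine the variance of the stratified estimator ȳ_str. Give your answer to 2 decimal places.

Var(ȳ_str) = Σₕ Wₕ²(1 − fₕ)sₕ²/nₕ with Wₕ = Nₕ/N, N = 47746.
South: Wₕ = 0.14943660; term = 0.14943660²·(1 − 0.02915207)·1080000/208 = 112.57076.
East: Wₕ = 0.24789511; term = 0.24789511²·(1 − 0.01149037)·1500000/136 = 669.99133.
West: Wₕ = 0.27602312; term = 0.27602312²·(1 − 0.06995978)·127000/922 = 9.7603515.
Central: Wₕ = 0.32664516; term = 0.32664516²·(1 − 0.11387535)·745500/1776 = 39.687338.
Sum = 832.00978.

832.01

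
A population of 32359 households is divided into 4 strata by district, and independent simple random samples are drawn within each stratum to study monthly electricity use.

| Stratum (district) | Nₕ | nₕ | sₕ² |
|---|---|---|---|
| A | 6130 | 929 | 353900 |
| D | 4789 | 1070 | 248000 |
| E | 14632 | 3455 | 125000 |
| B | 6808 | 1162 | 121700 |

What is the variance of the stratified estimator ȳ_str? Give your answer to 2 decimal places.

Var(ȳ_str) = Σₕ Wₕ²(1 − fₕ)sₕ²/nₕ with Wₕ = Nₕ/N, N = 32359.
A: Wₕ = 0.18943725; term = 0.18943725²·(1 − 0.15154976)·353900/929 = 11.599039.
D: Wₕ = 0.14799592; term = 0.14799592²·(1 − 0.22342869)·248000/1070 = 3.9422915.
E: Wₕ = 0.45217714; term = 0.45217714²·(1 − 0.23612630)·125000/3455 = 5.6506801.
B: Wₕ = 0.21038969; term = 0.21038969²·(1 − 0.17068155)·121700/1162 = 3.8446312.
Sum = 25.036642.

25.04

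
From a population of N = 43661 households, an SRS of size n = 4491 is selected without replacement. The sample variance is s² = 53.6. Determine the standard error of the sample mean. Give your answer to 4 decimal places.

0.1035

Under SRS without replacement, Var(ȳ) = (1 − f)·s²/n with f = n/N = 4491/43661 = 0.10286068.
Var(ȳ) = (1 − 0.10286068)·53.6/4491 = 0.89713932·0.011934981 = 0.010707341.
SE(ȳ) = √(0.010707341) = 0.1035.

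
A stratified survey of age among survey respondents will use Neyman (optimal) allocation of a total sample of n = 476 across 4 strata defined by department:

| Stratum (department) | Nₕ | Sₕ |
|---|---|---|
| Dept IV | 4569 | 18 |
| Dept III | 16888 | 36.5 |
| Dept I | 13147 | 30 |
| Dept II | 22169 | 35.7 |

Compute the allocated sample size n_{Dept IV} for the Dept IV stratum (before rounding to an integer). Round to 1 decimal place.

20.8

Neyman allocation: nₕ = n·NₕSₕ / Σⱼ NⱼSⱼ.
Σ NⱼSⱼ = 4569·18 + 16888·36.5 + 13147·30 + 22169·35.7 = 1.8844973 × 10^6.
n_{Dept IV} = 476·4569·18 / (1.8844973 × 10^6) = 20.8.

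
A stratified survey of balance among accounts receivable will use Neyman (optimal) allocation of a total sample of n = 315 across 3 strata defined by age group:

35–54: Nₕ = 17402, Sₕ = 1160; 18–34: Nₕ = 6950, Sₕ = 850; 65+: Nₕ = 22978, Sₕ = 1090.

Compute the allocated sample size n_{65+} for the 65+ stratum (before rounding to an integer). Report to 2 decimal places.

Neyman allocation: nₕ = n·NₕSₕ / Σⱼ NⱼSⱼ.
Σ NⱼSⱼ = 17402·1160 + 6950·850 + 22978·1090 = 5.113984 × 10^7.
n_{65+} = 315·22978·1090 / (5.113984 × 10^7) = 154.27.

154.27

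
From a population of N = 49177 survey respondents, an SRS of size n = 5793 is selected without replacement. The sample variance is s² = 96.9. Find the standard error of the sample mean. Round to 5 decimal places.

0.12148

Under SRS without replacement, Var(ȳ) = (1 − f)·s²/n with f = n/N = 5793/49177 = 0.11779897.
Var(ȳ) = (1 − 0.11779897)·96.9/5793 = 0.88220103·0.016727084 = 0.014756651.
SE(ȳ) = √(0.014756651) = 0.12148.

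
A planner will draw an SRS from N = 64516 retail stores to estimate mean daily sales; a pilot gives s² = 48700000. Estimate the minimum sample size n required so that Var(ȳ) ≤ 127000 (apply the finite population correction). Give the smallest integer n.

382

Without fpc, n₀ = s²/D = 48700000/127000 = 383.4646.
With fpc, (1 − n/N)·s²/n ≤ D requires n ≥ n₀/(1 + n₀/N) = 383.4646/(1 + 383.4646/64516) = 381.1989.
Rounding up, n = 382.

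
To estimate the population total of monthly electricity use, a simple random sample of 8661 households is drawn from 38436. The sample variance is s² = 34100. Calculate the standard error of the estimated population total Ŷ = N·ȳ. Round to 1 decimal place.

Var(Ŷ) = N²·Var(ȳ) = N²·(1 − n/N)·s²/n.
f = 8661/38436 = 0.22533562; Var(ȳ) = 0.77466438·34100/8661 = 3.0500006.
Var(Ŷ) = 38436² · 3.0500006 = 4.5058455 × 10^9.
SE(Ŷ) = √(4.5058455 × 10^9) = 67125.6.

67125.6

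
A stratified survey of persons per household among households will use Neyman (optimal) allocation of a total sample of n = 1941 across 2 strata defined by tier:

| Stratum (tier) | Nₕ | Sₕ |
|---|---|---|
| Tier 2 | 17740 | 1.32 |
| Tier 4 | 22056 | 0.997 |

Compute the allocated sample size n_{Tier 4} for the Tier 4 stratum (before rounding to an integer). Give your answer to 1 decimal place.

940.0

Neyman allocation: nₕ = n·NₕSₕ / Σⱼ NⱼSⱼ.
Σ NⱼSⱼ = 17740·1.32 + 22056·0.997 = 45406.632.
n_{Tier 4} = 1941·22056·0.997 / 45406.632 = 940.0.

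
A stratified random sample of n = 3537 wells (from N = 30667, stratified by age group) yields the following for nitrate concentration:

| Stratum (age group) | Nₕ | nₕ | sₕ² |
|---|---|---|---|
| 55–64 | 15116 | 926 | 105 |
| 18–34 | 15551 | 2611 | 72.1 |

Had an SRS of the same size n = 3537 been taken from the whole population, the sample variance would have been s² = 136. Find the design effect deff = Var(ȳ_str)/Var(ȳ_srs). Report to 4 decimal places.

0.9340

Var(ȳ_str) = Σ Wₕ²(1−fₕ)sₕ²/nₕ with Wₕ = Nₕ/30667:
  55–64: (15116/30667)²·(1−926/15116)·105/926 = 0.025861577
  18–34: (15551/30667)²·(1−2611/15551)·72.1/2611 = 0.0059085158
  → Var(ȳ_str) = 0.031770093.
Var(ȳ_srs) = (1 − 3537/30667)·136/3537 = 0.03401593.
deff = 0.031770093 / 0.03401593 = 0.9340.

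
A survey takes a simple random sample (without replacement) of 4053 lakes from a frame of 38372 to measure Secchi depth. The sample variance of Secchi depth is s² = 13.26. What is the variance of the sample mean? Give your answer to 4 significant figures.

Under SRS without replacement, Var(ȳ) = (1 − f)·s²/n with f = n/N = 4053/38372 = 0.10562389.
Var(ȳ) = (1 − 0.10562389)·13.26/4053 = 0.89437611·0.0032716506 = 0.0029260862.

0.002926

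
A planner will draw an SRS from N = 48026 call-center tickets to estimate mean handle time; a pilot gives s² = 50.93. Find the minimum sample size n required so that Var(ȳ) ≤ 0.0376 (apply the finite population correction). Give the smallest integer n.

1318

Without fpc, n₀ = s²/D = 50.93/0.0376 = 1354.5213.
With fpc, (1 − n/N)·s²/n ≤ D requires n ≥ n₀/(1 + n₀/N) = 1354.5213/(1 + 1354.5213/48026) = 1317.3664.
Rounding up, n = 1318.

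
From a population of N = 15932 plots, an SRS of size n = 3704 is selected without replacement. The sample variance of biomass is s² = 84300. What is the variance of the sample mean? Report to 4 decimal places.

Under SRS without replacement, Var(ȳ) = (1 − f)·s²/n with f = n/N = 3704/15932 = 0.23248807.
Var(ȳ) = (1 − 0.23248807)·84300/3704 = 0.76751193·22.759179 = 17.467942.

17.4679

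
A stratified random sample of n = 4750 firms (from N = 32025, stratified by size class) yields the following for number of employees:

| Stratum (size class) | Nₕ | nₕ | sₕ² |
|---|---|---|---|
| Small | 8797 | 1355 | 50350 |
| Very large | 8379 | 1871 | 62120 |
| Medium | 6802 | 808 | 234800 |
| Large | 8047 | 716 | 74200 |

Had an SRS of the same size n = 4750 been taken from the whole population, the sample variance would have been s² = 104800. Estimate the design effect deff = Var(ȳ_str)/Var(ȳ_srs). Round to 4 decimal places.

Var(ȳ_str) = Σ Wₕ²(1−fₕ)sₕ²/nₕ with Wₕ = Nₕ/32025:
  Small: (8797/32025)²·(1−1355/8797)·50350/1355 = 2.3719534
  Very large: (8379/32025)²·(1−1871/8379)·62120/1871 = 1.7653024
  Medium: (6802/32025)²·(1−808/6802)·234800/808 = 11.552123
  Large: (8047/32025)²·(1−716/8047)·74200/716 = 5.9608724
  → Var(ȳ_str) = 21.650251.
Var(ȳ_srs) = (1 − 4750/32025)·104800/4750 = 18.790714.
deff = 21.650251 / 18.790714 = 1.1522.

1.1522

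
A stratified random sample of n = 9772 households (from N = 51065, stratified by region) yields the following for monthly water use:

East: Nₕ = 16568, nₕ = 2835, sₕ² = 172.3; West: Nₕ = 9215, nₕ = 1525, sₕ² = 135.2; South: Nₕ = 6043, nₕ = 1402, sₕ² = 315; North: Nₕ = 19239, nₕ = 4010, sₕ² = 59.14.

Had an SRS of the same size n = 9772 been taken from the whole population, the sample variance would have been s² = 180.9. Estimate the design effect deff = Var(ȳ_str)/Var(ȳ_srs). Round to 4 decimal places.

0.7873

Var(ȳ_str) = Σ Wₕ²(1−fₕ)sₕ²/nₕ with Wₕ = Nₕ/51065:
  East: (16568/51065)²·(1−2835/16568)·172.3/2835 = 0.0053029929
  West: (9215/51065)²·(1−1525/9215)·135.2/1525 = 0.0024092499
  South: (6043/51065)²·(1−1402/6043)·315/1402 = 0.0024164623
  North: (19239/51065)²·(1−4010/19239)·59.14/4010 = 0.0016570826
  → Var(ȳ_str) = 0.011785788.
Var(ȳ_srs) = (1 − 9772/51065)·180.9/9772 = 0.014969532.
deff = 0.011785788 / 0.014969532 = 0.7873.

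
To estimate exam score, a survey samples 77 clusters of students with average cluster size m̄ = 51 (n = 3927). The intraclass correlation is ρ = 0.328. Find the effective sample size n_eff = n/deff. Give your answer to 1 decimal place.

deff = 1 + (51 − 1)·0.328 = 1 + 16.4 = 17.4.
n_eff = 3927 / 17.4 = 225.7.

225.7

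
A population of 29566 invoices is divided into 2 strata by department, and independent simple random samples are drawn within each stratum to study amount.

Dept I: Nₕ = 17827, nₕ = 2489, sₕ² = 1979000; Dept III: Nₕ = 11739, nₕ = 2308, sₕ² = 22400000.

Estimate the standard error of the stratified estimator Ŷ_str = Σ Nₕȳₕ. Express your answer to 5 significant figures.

Var(Ŷ_str) = Σₕ Nₕ²(1 − fₕ)sₕ²/nₕ.
Dept I: 17827²·(1 − 2489/17827)·1979000/2489 = 2.1740418 × 10^11.
Dept III: 11739²·(1 − 2308/11739)·22400000/2308 = 1.0744867 × 10^12.
Sum = 1.2918909 × 10^12.
SE = √(1.2918909 × 10^12) = 1.1366 × 10^6.

1.1366 × 10^6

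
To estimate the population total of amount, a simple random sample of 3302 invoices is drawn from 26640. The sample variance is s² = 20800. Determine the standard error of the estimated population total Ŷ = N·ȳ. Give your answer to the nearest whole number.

62581

Var(Ŷ) = N²·Var(ȳ) = N²·(1 − n/N)·s²/n.
f = 3302/26640 = 0.12394895; Var(ȳ) = 0.87605105·20800/3302 = 5.5184318.
Var(Ŷ) = 26640² · 5.5184318 = 3.9163737 × 10^9.
SE(Ŷ) = √(3.9163737 × 10^9) = 62581.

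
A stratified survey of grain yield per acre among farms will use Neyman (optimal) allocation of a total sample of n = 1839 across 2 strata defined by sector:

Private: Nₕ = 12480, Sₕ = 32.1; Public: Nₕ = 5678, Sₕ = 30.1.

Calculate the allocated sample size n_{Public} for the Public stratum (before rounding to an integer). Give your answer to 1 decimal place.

Neyman allocation: nₕ = n·NₕSₕ / Σⱼ NⱼSⱼ.
Σ NⱼSⱼ = 12480·32.1 + 5678·30.1 = 571515.8.
n_{Public} = 1839·5678·30.1 / 571515.8 = 549.9.

549.9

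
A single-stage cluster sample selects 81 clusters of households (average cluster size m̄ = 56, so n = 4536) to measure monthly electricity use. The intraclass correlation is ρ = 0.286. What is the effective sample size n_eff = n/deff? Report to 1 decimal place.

271.1

deff = 1 + (56 − 1)·0.286 = 1 + 15.73 = 16.73.
n_eff = 4536 / 16.73 = 271.1.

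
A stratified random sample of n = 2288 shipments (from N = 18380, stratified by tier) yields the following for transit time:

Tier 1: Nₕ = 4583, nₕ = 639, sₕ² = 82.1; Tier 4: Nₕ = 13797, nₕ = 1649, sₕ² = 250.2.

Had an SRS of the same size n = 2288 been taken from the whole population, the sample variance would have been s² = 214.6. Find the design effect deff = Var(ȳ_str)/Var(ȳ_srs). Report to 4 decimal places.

Var(ȳ_str) = Σ Wₕ²(1−fₕ)sₕ²/nₕ with Wₕ = Nₕ/18380:
  Tier 1: (4583/18380)²·(1−639/4583)·82.1/639 = 0.0068744514
  Tier 4: (13797/18380)²·(1−1649/13797)·250.2/1649 = 0.075277482
  → Var(ȳ_str) = 0.082151933.
Var(ȳ_srs) = (1 − 2288/18380)·214.6/2288 = 0.082117972.
deff = 0.082151933 / 0.082117972 = 1.0004.

1.0004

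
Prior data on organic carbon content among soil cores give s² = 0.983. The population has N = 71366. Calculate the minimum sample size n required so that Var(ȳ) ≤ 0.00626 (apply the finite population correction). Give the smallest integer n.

Without fpc, n₀ = s²/D = 0.983/0.00626 = 157.0288.
With fpc, (1 − n/N)·s²/n ≤ D requires n ≥ n₀/(1 + n₀/N) = 157.0288/(1 + 157.0288/71366) = 156.6840.
Rounding up, n = 157.

157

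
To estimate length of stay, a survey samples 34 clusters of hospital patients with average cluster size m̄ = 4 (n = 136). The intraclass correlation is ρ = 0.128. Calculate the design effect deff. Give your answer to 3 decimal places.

1.384

deff = 1 + (4 − 1)·0.128 = 1 + 0.384 = 1.384.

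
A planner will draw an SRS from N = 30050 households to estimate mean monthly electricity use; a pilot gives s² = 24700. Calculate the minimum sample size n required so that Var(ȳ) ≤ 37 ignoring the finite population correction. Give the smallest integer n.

Without fpc, n₀ = s²/D = 24700/37 = 667.5676.
Rounding up, n = 668.

668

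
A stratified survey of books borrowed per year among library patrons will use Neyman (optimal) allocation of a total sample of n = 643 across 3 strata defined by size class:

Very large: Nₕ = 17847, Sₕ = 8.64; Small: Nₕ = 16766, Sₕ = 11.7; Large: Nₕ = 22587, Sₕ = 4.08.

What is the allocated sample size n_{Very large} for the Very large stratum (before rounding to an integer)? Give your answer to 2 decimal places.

Neyman allocation: nₕ = n·NₕSₕ / Σⱼ NⱼSⱼ.
Σ NⱼSⱼ = 17847·8.64 + 16766·11.7 + 22587·4.08 = 442515.24.
n_{Very large} = 643·17847·8.64 / 442515.24 = 224.06.

224.06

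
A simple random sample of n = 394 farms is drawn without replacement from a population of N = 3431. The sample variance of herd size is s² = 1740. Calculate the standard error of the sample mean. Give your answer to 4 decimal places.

Under SRS without replacement, Var(ȳ) = (1 − f)·s²/n with f = n/N = 394/3431 = 0.11483532.
Var(ȳ) = (1 − 0.11483532)·1740/394 = 0.88516468·4.4162437 = 3.9091029.
SE(ȳ) = √(3.9091029) = 1.9771.

1.9771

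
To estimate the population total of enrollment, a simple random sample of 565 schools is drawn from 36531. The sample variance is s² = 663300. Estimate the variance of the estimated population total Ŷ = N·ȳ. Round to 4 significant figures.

1.542 × 10^12

Var(Ŷ) = N²·Var(ȳ) = N²·(1 − n/N)·s²/n.
f = 565/36531 = 0.01546632; Var(ȳ) = 0.98453368·663300/565 = 1155.8251.
Var(Ŷ) = 36531² · 1155.8251 = 1.5424647 × 10^12.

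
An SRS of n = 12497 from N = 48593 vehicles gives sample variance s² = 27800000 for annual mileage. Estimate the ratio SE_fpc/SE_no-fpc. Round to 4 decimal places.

0.8619

f = n/N = 12497/48593 = 0.25717696.
SE_no-fpc = √(s²/n) = 47.164965; SE_fpc = √((1−f)s²/n) = 40.650154.
Ratio = √(1−f) = 0.86187182.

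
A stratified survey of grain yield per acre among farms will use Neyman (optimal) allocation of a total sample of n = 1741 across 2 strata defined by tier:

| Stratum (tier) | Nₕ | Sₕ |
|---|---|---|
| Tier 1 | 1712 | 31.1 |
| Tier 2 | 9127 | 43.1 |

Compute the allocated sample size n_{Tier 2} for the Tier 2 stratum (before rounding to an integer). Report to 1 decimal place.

Neyman allocation: nₕ = n·NₕSₕ / Σⱼ NⱼSⱼ.
Σ NⱼSⱼ = 1712·31.1 + 9127·43.1 = 446616.9.
n_{Tier 2} = 1741·9127·43.1 / 446616.9 = 1533.4.

1533.4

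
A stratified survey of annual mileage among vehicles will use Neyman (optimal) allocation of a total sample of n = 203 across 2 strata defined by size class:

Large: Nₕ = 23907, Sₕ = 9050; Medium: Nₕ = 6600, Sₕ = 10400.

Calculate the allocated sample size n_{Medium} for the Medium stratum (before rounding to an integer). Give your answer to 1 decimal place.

48.9

Neyman allocation: nₕ = n·NₕSₕ / Σⱼ NⱼSⱼ.
Σ NⱼSⱼ = 23907·9050 + 6600·10400 = 2.8499835 × 10^8.
n_{Medium} = 203·6600·10400 / (2.8499835 × 10^8) = 48.9.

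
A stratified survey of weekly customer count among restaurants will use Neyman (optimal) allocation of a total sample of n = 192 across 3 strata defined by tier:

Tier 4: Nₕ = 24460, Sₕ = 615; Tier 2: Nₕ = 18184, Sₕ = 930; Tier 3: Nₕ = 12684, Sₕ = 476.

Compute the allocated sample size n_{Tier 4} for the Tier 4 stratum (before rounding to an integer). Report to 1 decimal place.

Neyman allocation: nₕ = n·NₕSₕ / Σⱼ NⱼSⱼ.
Σ NⱼSⱼ = 24460·615 + 18184·930 + 12684·476 = 3.7991604 × 10^7.
n_{Tier 4} = 192·24460·615 / (3.7991604 × 10^7) = 76.0.

76.0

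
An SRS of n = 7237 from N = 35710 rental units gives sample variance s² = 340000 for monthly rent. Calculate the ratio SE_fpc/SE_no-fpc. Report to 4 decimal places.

0.8929

f = n/N = 7237/35710 = 0.20266032.
SE_no-fpc = √(s²/n) = 6.8542537; SE_fpc = √((1−f)s²/n) = 6.120429.
Ratio = √(1−f) = 0.89293879.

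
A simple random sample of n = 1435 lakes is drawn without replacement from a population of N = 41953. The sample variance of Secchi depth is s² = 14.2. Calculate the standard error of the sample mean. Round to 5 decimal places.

Under SRS without replacement, Var(ȳ) = (1 − f)·s²/n with f = n/N = 1435/41953 = 0.03420494.
Var(ȳ) = (1 − 0.03420494)·14.2/1435 = 0.96579506·0.0098954704 = 0.0095569964.
SE(ȳ) = √(0.0095569964) = 0.09776.

0.09776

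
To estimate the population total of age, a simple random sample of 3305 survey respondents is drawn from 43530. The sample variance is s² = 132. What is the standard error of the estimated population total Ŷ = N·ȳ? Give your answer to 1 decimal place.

8362.6

Var(Ŷ) = N²·Var(ȳ) = N²·(1 − n/N)·s²/n.
f = 3305/43530 = 0.07592465; Var(ȳ) = 0.92407535·132/3305 = 0.036907094.
Var(Ŷ) = 43530² · 0.036907094 = 6.9933809 × 10^7.
SE(Ŷ) = √(6.9933809 × 10^7) = 8362.6.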